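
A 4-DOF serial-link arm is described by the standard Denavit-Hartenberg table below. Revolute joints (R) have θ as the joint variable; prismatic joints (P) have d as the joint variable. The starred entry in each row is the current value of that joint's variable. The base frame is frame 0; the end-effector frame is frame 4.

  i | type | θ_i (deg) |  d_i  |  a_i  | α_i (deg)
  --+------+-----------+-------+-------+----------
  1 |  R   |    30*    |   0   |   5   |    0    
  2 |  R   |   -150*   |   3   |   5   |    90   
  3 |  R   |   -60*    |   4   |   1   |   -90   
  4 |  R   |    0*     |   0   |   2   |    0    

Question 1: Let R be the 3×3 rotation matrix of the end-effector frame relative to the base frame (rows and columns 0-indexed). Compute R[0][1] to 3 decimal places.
0.866

End-effector y-axis (col 1 of R) = (0.8660,-0.5000,-0.0000)
R[0][1] = 0.8660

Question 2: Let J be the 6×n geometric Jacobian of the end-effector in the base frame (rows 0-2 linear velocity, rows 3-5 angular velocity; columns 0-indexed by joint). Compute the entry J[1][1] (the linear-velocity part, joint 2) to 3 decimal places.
-6.714

axis z_1 = (0.0000,0.0000,1.0000); lever o_n−o_1 = (-6.7141,-3.6292,0.4019)
cross product → J_v[:, 1] = (3.6292,-6.7141,0.0000)
J_ω[:, 1] = z_1
entry J[1][1] = -6.7141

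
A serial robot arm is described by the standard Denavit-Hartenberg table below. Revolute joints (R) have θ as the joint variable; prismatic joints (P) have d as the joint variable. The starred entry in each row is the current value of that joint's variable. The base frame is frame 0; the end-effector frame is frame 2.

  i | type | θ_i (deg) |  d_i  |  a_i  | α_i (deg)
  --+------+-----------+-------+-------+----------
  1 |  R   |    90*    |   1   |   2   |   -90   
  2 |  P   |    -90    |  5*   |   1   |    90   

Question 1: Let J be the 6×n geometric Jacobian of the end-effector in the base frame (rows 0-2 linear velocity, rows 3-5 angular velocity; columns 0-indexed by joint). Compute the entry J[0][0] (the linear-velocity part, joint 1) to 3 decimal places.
-2.000

axis z_0 = ẑ; lever o_n−o_0 = (-5.0000,2.0000,2.0000)
cross product → J_v[:, 0] = (-2.0000,-5.0000,0.0000)
J_ω[:, 0] = z_0
entry J[0][0] = -2.0000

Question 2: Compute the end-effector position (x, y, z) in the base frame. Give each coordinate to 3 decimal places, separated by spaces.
after link 1: o_1 = (0.0000, 2.0000, 1.0000)
after link 2: o_2 = (-5.0000, 2.0000, 2.0000)

-5.000 2.000 2.000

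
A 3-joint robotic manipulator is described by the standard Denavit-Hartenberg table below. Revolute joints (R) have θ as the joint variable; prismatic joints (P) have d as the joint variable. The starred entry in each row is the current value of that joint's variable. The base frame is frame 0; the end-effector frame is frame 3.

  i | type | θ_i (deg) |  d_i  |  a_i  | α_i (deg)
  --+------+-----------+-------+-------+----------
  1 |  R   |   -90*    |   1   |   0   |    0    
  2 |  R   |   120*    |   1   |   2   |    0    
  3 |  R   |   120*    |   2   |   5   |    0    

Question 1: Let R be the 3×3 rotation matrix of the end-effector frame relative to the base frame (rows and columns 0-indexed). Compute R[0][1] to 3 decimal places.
End-effector y-axis (col 1 of R) = (-0.5000,-0.8660,0.0000)
R[0][1] = -0.5000

-0.500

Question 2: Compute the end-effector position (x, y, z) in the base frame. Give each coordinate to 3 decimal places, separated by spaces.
after link 1: o_1 = (0.0000, 0.0000, 1.0000)
after link 2: o_2 = (1.7321, 1.0000, 2.0000)
after link 3: o_3 = (-2.5981, 3.5000, 4.0000)

-2.598 3.500 4.000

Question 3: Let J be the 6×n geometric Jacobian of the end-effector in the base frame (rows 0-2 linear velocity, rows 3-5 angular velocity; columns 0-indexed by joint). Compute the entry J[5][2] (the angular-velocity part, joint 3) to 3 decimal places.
1.000

axis z_2 = (0.0000,0.0000,1.0000); lever o_n−o_2 = (-4.3301,2.5000,2.0000)
cross product → J_v[:, 2] = (-2.5000,-4.3301,0.0000)
J_ω[:, 2] = z_2
entry J[5][2] = 1.0000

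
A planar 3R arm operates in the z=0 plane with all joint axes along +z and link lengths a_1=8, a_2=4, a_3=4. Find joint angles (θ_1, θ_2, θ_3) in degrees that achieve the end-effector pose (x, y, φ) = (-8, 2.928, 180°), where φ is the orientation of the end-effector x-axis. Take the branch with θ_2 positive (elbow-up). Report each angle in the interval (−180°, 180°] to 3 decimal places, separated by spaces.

wrist centre = target − a_3·(cos φ, sin φ) = (-4.0000, 2.9280)
cos θ_2 = (24.5732−8²−4²)/(2·8·4) = -0.8660; θ_2 = 150.0021° (elbow-up)
β = atan2(2.9280,-4.0000) = 143.7959°; ψ = atan2(1.9999,4.5358) = 23.7930°
θ_1 = β − ψ = 120.0029°
θ_3 = φ − θ_1 − θ_2 = -90.0050° (wrapped to (-180°,180°])

120.003 150.002 -90.005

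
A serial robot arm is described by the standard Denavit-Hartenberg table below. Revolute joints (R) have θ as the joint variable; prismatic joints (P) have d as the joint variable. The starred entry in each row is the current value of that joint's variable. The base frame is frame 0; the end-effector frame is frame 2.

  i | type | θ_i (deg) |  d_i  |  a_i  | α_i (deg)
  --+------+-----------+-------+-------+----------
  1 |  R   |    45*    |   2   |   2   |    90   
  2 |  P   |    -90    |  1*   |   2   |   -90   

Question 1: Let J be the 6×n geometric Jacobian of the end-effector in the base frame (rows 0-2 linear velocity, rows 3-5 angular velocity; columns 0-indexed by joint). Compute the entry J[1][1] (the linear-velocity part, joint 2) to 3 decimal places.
prismatic axis z_1 = (0.7071,-0.7071,0.0000)
J_v[:, 1] = z_1; J_ω[:, 1] = (0,0,0)
entry J[1][1] = -0.7071

-0.707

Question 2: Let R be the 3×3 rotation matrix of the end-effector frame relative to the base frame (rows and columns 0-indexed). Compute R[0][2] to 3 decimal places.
End-effector z-axis (col 2 of R) = (0.7071,0.7071,0.0000)
R[0][2] = 0.7071

0.707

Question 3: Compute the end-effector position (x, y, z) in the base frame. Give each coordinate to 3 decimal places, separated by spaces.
2.121 0.707 0.000

after link 1: o_1 = (1.4142, 1.4142, 2.0000)
after link 2: o_2 = (2.1213, 0.7071, 0.0000)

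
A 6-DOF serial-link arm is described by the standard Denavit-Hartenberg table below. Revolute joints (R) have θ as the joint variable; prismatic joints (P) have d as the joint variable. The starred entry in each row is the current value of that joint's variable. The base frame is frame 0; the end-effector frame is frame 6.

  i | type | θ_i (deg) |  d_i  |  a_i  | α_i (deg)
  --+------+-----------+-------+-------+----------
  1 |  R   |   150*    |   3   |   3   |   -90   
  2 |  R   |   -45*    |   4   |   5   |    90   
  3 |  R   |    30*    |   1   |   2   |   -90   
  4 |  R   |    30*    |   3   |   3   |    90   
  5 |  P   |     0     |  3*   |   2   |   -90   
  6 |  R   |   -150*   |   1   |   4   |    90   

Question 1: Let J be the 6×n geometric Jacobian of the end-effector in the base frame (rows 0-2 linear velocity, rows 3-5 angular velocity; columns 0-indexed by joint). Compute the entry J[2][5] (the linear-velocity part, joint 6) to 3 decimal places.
3.536

axis z_5 = (-0.1268,-0.9268,-0.3536); lever o_n−o_5 = (3.5552,-1.8979,0.8712)
cross product → J_v[:, 5] = (-1.4784,-1.1464,3.5355)
J_ω[:, 5] = z_5
entry J[2][5] = 3.5355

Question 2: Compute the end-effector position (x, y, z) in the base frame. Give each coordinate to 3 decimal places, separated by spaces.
-9.923 -6.256 11.917

after link 1: o_1 = (-2.5981, 1.5000, 3.0000)
after link 2: o_2 = (-7.6599, -0.1963, 6.5355)
after link 3: o_3 = (-8.6082, -0.8035, 8.4674)
after link 4: o_4 = (-11.9346, -3.3830, 7.9371)
after link 5: o_5 = (-13.4781, -4.3580, 11.0463)
after link 6: o_6 = (-9.9229, -6.2558, 11.9175)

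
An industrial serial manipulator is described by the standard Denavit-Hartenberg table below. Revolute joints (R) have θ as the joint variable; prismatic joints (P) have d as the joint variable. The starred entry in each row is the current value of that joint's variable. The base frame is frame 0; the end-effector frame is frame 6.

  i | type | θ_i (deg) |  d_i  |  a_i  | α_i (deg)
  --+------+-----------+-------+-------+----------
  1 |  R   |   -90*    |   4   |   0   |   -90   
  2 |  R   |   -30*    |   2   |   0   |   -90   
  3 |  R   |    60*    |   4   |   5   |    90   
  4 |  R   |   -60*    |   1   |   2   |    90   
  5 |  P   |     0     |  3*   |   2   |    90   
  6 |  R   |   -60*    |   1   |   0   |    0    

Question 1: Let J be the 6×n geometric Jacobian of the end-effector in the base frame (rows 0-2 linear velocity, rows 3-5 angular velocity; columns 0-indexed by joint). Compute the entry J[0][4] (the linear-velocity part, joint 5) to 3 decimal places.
prismatic axis z_4 = (0.7500,0.6250,0.2165)
J_v[:, 4] = z_4; J_ω[:, 4] = (0,0,0)
entry J[0][4] = 0.7500

0.750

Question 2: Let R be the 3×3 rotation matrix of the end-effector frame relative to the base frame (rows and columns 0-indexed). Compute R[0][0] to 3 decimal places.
-0.866

End-effector x-axis (col 0 of R) = (-0.8660,-0.4330,0.2500)
R[0][0] = -0.8660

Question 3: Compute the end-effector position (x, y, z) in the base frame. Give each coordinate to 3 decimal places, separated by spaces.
-1.812 -1.424 5.935

after link 1: o_1 = (0.0000, 0.0000, 4.0000)
after link 2: o_2 = (2.0000, 0.0000, 4.0000)
after link 3: o_3 = (-2.3301, -4.1651, 1.7859)
after link 4: o_4 = (-2.6962, -4.4821, 3.9689)
after link 5: o_5 = (-1.3122, -2.1740, 6.3684)
after link 6: o_6 = (-1.8122, -1.4240, 5.9354)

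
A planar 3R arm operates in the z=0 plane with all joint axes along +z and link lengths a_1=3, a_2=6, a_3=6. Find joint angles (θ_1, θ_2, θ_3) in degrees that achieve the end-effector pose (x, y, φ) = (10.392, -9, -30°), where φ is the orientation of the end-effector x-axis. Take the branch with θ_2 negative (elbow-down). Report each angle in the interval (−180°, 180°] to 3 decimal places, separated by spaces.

-8.211 -60.006 38.217

wrist centre = target − a_3·(cos φ, sin φ) = (5.1958, -6.0000)
cos θ_2 = (62.9968−3²−6²)/(2·3·6) = 0.4999; θ_2 = -60.0058° (elbow-down)
β = atan2(-6.0000,5.1958) = -49.1083°; ψ = atan2(-5.1965,5.9995) = -40.8976°
θ_1 = β − ψ = -8.2107°
θ_3 = φ − θ_1 − θ_2 = 38.2165° (wrapped to (-180°,180°])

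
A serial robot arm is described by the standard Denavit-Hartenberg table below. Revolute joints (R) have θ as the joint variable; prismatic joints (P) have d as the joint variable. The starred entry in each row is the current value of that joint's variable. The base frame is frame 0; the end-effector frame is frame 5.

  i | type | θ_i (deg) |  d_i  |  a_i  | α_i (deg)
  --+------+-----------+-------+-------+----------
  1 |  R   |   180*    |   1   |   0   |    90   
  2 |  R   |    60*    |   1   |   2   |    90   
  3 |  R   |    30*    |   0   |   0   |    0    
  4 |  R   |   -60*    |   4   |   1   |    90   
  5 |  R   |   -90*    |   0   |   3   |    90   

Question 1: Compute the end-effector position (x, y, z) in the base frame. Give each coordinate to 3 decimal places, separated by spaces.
after link 1: o_1 = (0.0000, 0.0000, 1.0000)
after link 2: o_2 = (-1.0000, 1.0000, 2.7321)
after link 3: o_3 = (-1.0000, 1.0000, 2.7321)
after link 4: o_4 = (-4.8971, 0.5000, 1.4821)
after link 5: o_5 = (-2.2990, 0.5000, 2.9821)

-2.299 0.500 2.982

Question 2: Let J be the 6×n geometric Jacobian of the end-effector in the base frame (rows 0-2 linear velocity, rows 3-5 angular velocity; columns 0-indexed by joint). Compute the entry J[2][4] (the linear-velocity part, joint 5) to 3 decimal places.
axis z_4 = (0.2500,-0.8660,-0.4330); lever o_n−o_4 = (2.5981,-0.0000,1.5000)
cross product → J_v[:, 4] = (-1.2990,-1.5000,2.2500)
J_ω[:, 4] = z_4
entry J[2][4] = 2.2500

2.250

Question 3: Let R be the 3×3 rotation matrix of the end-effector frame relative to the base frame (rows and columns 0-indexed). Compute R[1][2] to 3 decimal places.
End-effector z-axis (col 2 of R) = (0.4330,0.5000,-0.7500)
R[1][2] = 0.5000

0.500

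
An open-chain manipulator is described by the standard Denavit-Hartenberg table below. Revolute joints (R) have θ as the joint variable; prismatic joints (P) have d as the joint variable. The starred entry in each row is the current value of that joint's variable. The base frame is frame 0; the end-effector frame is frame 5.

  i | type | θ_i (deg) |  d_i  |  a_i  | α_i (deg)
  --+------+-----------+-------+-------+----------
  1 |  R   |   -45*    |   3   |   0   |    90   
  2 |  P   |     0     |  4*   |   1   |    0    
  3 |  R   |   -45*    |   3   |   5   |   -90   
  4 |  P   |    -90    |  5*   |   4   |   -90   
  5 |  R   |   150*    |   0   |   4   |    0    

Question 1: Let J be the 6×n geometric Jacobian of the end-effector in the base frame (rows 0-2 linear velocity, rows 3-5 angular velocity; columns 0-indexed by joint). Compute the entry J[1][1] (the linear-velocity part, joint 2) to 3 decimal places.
prismatic axis z_1 = (-0.7071,-0.7071,0.0000)
J_v[:, 1] = z_1; J_ω[:, 1] = (0,0,0)
entry J[1][1] = -0.7071

-0.707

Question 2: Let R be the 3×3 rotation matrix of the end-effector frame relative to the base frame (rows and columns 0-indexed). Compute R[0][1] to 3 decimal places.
0.787

End-effector y-axis (col 1 of R) = (0.7866,-0.0795,0.6124)
R[0][1] = 0.7866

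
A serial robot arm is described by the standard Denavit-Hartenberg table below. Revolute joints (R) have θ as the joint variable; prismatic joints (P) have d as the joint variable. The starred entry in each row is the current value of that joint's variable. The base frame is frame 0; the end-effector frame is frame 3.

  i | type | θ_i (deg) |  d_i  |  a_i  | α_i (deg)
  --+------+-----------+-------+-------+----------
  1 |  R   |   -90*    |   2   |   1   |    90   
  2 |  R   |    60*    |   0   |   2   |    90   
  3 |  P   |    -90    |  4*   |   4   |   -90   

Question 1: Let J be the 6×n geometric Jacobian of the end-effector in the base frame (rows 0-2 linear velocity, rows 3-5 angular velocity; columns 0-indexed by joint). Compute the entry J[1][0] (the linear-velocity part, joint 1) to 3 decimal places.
4.000

axis z_0 = ẑ; lever o_n−o_0 = (4.0000,-5.4641,1.7321)
cross product → J_v[:, 0] = (5.4641,4.0000,-0.0000)
J_ω[:, 0] = z_0
entry J[1][0] = 4.0000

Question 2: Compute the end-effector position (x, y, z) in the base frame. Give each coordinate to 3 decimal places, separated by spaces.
4.000 -5.464 1.732

after link 1: o_1 = (0.0000, -1.0000, 2.0000)
after link 2: o_2 = (0.0000, -2.0000, 3.7321)
after link 3: o_3 = (4.0000, -5.4641, 1.7321)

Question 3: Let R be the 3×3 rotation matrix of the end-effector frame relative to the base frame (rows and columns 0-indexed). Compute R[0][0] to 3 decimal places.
1.000

End-effector x-axis (col 0 of R) = (1.0000,-0.0000,-0.0000)
R[0][0] = 1.0000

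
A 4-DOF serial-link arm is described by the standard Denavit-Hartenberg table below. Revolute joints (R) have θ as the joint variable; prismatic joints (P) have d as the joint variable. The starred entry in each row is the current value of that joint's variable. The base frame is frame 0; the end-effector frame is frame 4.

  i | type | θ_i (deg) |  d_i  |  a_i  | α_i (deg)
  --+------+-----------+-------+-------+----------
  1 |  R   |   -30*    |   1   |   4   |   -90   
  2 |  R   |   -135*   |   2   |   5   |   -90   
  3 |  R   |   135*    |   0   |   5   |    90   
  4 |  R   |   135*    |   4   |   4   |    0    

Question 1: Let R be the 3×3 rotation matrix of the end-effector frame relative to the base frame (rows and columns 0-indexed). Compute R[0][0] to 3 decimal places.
End-effector x-axis (col 0 of R) = (0.3768,0.3598,0.8536)
R[0][0] = 0.3768

0.377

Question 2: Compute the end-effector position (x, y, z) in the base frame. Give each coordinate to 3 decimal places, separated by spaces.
0.161 -2.822 7.450

after link 1: o_1 = (3.4641, -2.0000, 1.0000)
after link 2: o_2 = (1.4022, 1.4998, 4.5355)
after link 3: o_3 = (1.7995, -2.8120, 2.0355)
after link 4: o_4 = (0.1606, -2.8224, 7.4497)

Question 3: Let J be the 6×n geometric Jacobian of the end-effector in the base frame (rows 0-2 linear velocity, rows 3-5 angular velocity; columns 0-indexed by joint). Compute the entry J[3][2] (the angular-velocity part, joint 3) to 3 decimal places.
0.612

axis z_2 = (0.6124,-0.3536,0.7071); lever o_n−o_2 = (-1.2417,-4.3222,2.9142)
cross product → J_v[:, 2] = (2.0259,-2.6626,-3.0858)
J_ω[:, 2] = z_2
entry J[3][2] = 0.6124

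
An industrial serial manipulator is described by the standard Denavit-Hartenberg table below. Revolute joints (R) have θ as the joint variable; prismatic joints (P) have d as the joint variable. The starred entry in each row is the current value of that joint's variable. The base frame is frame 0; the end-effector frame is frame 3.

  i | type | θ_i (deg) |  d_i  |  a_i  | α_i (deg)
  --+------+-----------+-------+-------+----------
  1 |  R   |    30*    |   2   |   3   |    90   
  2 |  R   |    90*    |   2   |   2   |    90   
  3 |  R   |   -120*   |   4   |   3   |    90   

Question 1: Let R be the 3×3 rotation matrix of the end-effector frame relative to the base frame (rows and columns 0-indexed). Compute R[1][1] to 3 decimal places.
0.500

End-effector y-axis (col 1 of R) = (0.8660,0.5000,-0.0000)
R[1][1] = 0.5000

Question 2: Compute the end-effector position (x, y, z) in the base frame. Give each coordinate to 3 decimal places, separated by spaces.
5.763 4.018 2.500

after link 1: o_1 = (2.5981, 1.5000, 2.0000)
after link 2: o_2 = (3.5981, -0.2321, 4.0000)
after link 3: o_3 = (5.7631, 4.0179, 2.5000)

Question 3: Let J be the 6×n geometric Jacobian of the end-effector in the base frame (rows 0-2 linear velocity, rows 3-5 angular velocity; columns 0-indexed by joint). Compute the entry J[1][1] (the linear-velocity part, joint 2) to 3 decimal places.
axis z_1 = (0.5000,-0.8660,0.0000); lever o_n−o_1 = (3.1651,2.5179,0.5000)
cross product → J_v[:, 1] = (-0.4330,-0.2500,4.0000)
J_ω[:, 1] = z_1
entry J[1][1] = -0.2500

-0.250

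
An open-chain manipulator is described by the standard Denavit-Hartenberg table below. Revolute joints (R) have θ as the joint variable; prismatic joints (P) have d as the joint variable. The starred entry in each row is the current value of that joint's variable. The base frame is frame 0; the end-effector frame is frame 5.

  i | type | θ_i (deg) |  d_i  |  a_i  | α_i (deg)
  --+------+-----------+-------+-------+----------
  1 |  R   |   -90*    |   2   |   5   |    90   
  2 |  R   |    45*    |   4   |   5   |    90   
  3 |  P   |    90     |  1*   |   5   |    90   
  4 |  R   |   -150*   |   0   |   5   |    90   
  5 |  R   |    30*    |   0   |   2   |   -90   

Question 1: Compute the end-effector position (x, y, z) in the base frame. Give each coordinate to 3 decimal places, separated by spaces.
-3.170 -7.570 7.916

after link 1: o_1 = (0.0000, -5.0000, 2.0000)
after link 2: o_2 = (-4.0000, -8.5355, 5.5355)
after link 3: o_3 = (-9.0000, -9.2426, 4.8284)
after link 4: o_4 = (-4.6699, -7.4749, 6.5962)
after link 5: o_5 = (-3.1699, -7.5696, 7.9157)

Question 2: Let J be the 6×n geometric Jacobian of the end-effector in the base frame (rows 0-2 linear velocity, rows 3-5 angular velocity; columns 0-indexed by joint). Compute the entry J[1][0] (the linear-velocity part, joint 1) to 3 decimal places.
axis z_0 = ẑ; lever o_n−o_0 = (-3.1699,-7.5696,7.9157)
cross product → J_v[:, 0] = (7.5696,-3.1699,0.0000)
J_ω[:, 0] = z_0
entry J[1][0] = -3.1699

-3.170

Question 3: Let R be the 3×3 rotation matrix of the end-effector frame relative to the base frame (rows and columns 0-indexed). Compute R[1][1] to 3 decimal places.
End-effector y-axis (col 1 of R) = (-0.5000,0.6124,0.6124)
R[1][1] = 0.6124

0.612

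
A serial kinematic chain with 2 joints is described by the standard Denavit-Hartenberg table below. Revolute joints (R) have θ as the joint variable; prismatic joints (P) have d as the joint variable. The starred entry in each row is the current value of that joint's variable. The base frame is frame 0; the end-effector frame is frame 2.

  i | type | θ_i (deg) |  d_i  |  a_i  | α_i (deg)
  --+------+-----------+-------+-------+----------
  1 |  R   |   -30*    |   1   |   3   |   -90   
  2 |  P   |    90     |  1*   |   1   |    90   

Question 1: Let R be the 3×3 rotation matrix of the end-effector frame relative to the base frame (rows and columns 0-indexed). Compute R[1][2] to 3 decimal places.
-0.500

End-effector z-axis (col 2 of R) = (0.8660,-0.5000,0.0000)
R[1][2] = -0.5000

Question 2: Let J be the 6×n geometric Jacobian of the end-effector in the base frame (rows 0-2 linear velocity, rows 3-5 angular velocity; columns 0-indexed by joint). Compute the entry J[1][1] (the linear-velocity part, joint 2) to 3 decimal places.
prismatic axis z_1 = (0.5000,0.8660,0.0000)
J_v[:, 1] = z_1; J_ω[:, 1] = (0,0,0)
entry J[1][1] = 0.8660

0.866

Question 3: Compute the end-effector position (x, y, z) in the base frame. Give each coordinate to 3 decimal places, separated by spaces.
3.098 -0.634 0.000

after link 1: o_1 = (2.5981, -1.5000, 1.0000)
after link 2: o_2 = (3.0981, -0.6340, 0.0000)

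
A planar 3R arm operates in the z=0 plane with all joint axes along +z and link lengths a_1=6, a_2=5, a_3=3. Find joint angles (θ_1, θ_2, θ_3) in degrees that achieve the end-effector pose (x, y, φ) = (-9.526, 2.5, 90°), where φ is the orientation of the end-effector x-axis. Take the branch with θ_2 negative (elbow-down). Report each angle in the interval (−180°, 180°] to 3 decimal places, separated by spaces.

wrist centre = target − a_3·(cos φ, sin φ) = (-9.5260, -0.5000)
cos θ_2 = (90.9947−6²−5²)/(2·6·5) = 0.4999; θ_2 = -60.0059° (elbow-down)
β = atan2(-0.5000,-9.5260) = -176.9954°; ψ = atan2(-4.3304,8.4996) = -26.9981°
θ_1 = β − ψ = -149.9973°
θ_3 = φ − θ_1 − θ_2 = -59.9968° (wrapped to (-180°,180°])

-149.997 -60.006 -59.997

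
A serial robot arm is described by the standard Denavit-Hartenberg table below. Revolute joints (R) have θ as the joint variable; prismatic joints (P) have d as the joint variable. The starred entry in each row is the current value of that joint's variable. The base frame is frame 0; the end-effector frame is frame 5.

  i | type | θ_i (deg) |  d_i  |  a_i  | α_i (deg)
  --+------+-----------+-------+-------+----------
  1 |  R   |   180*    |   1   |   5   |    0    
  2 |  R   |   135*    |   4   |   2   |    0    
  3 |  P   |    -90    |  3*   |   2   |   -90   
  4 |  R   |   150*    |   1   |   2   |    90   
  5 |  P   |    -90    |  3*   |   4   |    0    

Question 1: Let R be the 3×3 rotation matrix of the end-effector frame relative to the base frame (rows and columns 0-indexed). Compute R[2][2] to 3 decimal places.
End-effector z-axis (col 2 of R) = (-0.3536,-0.3536,-0.8660)
R[2][2] = -0.8660

-0.866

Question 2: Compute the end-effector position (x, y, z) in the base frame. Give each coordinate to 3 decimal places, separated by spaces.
after link 1: o_1 = (-5.0000, 0.0000, 1.0000)
after link 2: o_2 = (-3.5858, -1.4142, 5.0000)
after link 3: o_3 = (-5.0000, -2.8284, 8.0000)
after link 4: o_4 = (-3.0681, -2.3108, 7.0000)
after link 5: o_5 = (-6.9572, -0.5430, 4.4019)

-6.957 -0.543 4.402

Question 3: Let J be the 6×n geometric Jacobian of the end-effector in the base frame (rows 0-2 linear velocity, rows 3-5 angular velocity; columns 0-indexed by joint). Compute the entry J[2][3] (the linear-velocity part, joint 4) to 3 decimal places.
axis z_3 = (0.7071,-0.7071,0.0000); lever o_n−o_3 = (-1.9572,2.2854,-3.5981)
cross product → J_v[:, 3] = (2.5442,2.5442,0.2321)
J_ω[:, 3] = z_3
entry J[2][3] = 0.2321

0.232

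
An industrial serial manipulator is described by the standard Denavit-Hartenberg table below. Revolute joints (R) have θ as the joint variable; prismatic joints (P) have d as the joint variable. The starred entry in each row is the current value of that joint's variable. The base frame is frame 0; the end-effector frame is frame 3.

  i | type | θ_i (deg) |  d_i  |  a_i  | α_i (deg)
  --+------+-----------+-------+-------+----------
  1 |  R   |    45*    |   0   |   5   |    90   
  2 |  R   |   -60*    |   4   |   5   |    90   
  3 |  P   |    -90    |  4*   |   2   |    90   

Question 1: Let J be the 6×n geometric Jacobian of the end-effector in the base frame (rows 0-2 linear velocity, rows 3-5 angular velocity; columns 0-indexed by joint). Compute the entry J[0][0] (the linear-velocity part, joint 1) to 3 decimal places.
axis z_0 = ẑ; lever o_n−o_0 = (4.2680,1.4396,-6.3301)
cross product → J_v[:, 0] = (-1.4396,4.2680,0.0000)
J_ω[:, 0] = z_0
entry J[0][0] = -1.4396

-1.440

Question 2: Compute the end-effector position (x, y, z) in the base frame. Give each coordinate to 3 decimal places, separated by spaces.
after link 1: o_1 = (3.5355, 3.5355, 0.0000)
after link 2: o_2 = (8.1317, 2.4749, -4.3301)
after link 3: o_3 = (4.2680, 1.4396, -6.3301)

4.268 1.440 -6.330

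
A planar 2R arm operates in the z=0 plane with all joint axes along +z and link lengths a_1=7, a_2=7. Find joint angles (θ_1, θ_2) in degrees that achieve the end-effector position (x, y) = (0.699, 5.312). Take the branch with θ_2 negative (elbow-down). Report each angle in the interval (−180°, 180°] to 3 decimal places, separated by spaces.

150.003 -134.998

cos θ_2 = (28.7059−7²−7²)/(2·7·7) = -0.7071; θ_2 = -134.9980° (elbow-down)
β = atan2(5.3120,0.6990) = 82.5036°; ψ = atan2(-4.9499,2.0504) = -67.4990°
θ_1 = β − ψ = 150.0026°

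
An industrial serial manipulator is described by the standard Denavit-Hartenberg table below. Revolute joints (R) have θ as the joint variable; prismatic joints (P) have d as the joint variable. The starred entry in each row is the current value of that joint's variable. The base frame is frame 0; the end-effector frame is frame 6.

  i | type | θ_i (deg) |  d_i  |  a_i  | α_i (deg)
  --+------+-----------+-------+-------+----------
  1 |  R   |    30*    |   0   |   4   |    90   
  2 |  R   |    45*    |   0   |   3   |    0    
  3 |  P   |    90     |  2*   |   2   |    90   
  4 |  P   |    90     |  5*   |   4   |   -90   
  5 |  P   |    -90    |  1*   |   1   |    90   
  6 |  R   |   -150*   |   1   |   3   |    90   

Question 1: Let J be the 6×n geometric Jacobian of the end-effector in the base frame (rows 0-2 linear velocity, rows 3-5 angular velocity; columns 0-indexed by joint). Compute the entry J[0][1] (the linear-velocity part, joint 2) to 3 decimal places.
-5.451

axis z_1 = (0.5000,-0.8660,0.0000); lever o_n−o_1 = (4.8894,-2.9506,6.2946)
cross product → J_v[:, 1] = (-5.4513,-3.1473,2.7591)
J_ω[:, 1] = z_1
entry J[0][1] = -5.4513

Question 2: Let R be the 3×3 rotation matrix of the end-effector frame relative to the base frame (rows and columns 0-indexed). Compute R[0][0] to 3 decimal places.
-0.837

End-effector x-axis (col 0 of R) = (-0.8365,-0.4830,-0.2588)
R[0][0] = -0.8365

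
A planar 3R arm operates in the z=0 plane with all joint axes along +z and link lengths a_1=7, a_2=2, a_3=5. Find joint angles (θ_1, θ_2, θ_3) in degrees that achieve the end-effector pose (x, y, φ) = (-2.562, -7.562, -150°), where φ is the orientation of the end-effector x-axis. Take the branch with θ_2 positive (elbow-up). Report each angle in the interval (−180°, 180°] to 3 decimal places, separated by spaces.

wrist centre = target − a_3·(cos φ, sin φ) = (1.7681, -5.0620)
cos θ_2 = (28.7501−7²−2²)/(2·7·2) = -0.8661; θ_2 = 150.0048° (elbow-up)
β = atan2(-5.0620,1.7681) = -70.7460°; ψ = atan2(0.9999,5.2679) = 10.7471°
θ_1 = β − ψ = -81.4930°
θ_3 = φ − θ_1 − θ_2 = 141.4883° (wrapped to (-180°,180°])

-81.493 150.005 141.488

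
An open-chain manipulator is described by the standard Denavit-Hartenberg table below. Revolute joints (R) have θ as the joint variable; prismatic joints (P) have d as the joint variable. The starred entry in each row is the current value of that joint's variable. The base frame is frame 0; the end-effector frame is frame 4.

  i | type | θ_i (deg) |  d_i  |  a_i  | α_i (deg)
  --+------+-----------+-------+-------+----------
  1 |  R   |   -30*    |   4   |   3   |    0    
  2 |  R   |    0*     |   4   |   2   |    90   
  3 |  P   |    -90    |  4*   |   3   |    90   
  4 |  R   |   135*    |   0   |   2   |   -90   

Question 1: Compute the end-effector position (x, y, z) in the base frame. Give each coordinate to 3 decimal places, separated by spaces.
after link 1: o_1 = (2.5981, -1.5000, 4.0000)
after link 2: o_2 = (4.3301, -2.5000, 8.0000)
after link 3: o_3 = (2.3301, -5.9641, 5.0000)
after link 4: o_4 = (1.6230, -7.1888, 6.4142)

1.623 -7.189 6.414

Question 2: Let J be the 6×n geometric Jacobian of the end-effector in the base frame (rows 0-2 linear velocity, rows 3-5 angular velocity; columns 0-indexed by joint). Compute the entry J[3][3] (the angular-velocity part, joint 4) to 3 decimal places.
-0.866

axis z_3 = (-0.8660,0.5000,-0.0000); lever o_n−o_3 = (-0.7071,-1.2247,1.4142)
cross product → J_v[:, 3] = (0.7071,1.2247,1.4142)
J_ω[:, 3] = z_3
entry J[3][3] = -0.8660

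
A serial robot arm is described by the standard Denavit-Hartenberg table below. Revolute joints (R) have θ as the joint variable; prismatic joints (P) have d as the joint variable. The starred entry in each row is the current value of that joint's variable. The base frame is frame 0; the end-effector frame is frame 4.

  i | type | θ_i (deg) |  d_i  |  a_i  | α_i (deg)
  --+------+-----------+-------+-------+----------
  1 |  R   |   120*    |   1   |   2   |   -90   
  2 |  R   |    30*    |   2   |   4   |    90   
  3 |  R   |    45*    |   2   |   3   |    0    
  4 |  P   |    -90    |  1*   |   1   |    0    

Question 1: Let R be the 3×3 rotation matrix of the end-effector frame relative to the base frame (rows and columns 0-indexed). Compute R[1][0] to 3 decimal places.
End-effector x-axis (col 0 of R) = (0.3062,0.8839,-0.3536)
R[1][0] = 0.8839

0.884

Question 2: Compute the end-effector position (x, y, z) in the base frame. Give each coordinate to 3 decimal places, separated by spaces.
-7.664 6.445 0.184

after link 1: o_1 = (-1.0000, 1.7321, 1.0000)
after link 2: o_2 = (-4.4641, 3.7321, -1.0000)
after link 3: o_3 = (-7.7198, 5.1284, -0.3286)
after link 4: o_4 = (-7.6636, 6.4453, 0.1839)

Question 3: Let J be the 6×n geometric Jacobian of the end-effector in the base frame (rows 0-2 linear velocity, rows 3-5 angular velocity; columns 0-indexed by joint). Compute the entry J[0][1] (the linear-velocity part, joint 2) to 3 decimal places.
0.408

axis z_1 = (-0.8660,-0.5000,0.0000); lever o_n−o_1 = (-6.6636,4.7133,-0.8161)
cross product → J_v[:, 1] = (0.4081,-0.7068,-7.4136)
J_ω[:, 1] = z_1
entry J[0][1] = 0.4081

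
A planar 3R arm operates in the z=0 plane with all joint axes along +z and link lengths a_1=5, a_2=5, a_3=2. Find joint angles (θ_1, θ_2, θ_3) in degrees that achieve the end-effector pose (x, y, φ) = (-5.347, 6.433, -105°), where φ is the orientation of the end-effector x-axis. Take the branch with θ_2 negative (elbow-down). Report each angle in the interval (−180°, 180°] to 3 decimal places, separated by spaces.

135.008 -30.018 150.009

wrist centre = target − a_3·(cos φ, sin φ) = (-4.8294, 8.3649)
cos θ_2 = (93.2935−5²−5²)/(2·5·5) = 0.8659; θ_2 = -30.0178° (elbow-down)
β = atan2(8.3649,-4.8294) = 119.9996°; ψ = atan2(-2.5013,9.3293) = -15.0089°
θ_1 = β − ψ = 135.0085°
θ_3 = φ − θ_1 − θ_2 = 150.0094° (wrapped to (-180°,180°])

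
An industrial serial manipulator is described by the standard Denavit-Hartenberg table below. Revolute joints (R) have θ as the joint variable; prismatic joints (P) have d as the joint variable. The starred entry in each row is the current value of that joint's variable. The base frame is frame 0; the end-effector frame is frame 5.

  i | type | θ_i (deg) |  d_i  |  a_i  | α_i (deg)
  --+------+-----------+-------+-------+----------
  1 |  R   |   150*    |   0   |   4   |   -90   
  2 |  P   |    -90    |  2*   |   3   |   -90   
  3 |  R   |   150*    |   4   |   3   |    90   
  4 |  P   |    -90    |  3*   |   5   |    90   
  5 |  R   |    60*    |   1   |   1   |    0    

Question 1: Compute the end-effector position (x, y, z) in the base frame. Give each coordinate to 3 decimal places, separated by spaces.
after link 1: o_1 = (-3.4641, 2.0000, 0.0000)
after link 2: o_2 = (-4.4641, 0.2679, 3.0000)
after link 3: o_3 = (-7.1782, 3.5670, 0.4019)
after link 4: o_4 = (-1.5490, 3.3170, 1.9019)
after link 5: o_5 = (-0.9910, 3.2835, 3.2010)

-0.991 3.283 3.201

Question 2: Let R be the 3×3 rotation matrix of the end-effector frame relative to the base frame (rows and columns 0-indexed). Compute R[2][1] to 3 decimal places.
End-effector y-axis (col 1 of R) = (-0.5335,0.8080,0.2500)
R[2][1] = 0.2500

0.250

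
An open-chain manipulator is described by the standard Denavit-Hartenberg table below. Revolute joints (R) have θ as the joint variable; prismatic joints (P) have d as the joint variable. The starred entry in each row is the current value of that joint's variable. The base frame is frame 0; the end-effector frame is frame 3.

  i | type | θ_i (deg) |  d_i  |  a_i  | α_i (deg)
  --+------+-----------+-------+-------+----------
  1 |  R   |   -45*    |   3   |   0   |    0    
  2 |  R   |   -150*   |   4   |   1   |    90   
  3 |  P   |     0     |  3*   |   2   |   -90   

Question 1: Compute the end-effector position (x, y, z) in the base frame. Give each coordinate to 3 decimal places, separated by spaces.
-2.121 3.674 7.000

after link 1: o_1 = (0.0000, 0.0000, 3.0000)
after link 2: o_2 = (-0.9659, 0.2588, 7.0000)
after link 3: o_3 = (-2.1213, 3.6742, 7.0000)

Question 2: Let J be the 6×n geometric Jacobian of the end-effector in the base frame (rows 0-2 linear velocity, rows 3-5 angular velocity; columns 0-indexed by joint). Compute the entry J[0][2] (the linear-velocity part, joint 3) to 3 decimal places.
prismatic axis z_2 = (0.2588,0.9659,0.0000)
J_v[:, 2] = z_2; J_ω[:, 2] = (0,0,0)
entry J[0][2] = 0.2588

0.259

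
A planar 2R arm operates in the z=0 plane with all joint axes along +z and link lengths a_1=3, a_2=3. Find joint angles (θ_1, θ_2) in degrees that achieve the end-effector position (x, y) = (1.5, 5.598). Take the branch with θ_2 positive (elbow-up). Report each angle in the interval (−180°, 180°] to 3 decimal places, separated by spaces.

59.997 30.005

cos θ_2 = (33.5876−3²−3²)/(2·3·3) = 0.8660; θ_2 = 30.0054° (elbow-up)
β = atan2(5.5980,1.5000) = 74.9998°; ψ = atan2(1.5002,5.5979) = 15.0027°
θ_1 = β − ψ = 59.9971°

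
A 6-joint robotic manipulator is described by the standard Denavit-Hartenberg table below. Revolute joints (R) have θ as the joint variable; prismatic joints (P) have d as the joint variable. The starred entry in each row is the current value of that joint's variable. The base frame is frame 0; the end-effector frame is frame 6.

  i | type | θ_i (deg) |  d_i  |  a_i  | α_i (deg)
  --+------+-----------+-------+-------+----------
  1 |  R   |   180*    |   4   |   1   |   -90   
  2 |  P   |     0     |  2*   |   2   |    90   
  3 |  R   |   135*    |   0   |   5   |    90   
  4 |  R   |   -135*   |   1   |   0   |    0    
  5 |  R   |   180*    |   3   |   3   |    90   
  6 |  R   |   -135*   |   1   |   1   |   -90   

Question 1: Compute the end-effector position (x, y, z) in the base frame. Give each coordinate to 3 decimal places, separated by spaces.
-0.146 -9.510 4.914

after link 1: o_1 = (-1.0000, 0.0000, 4.0000)
after link 2: o_2 = (-3.0000, -2.0000, 4.0000)
after link 3: o_3 = (0.5355, -5.5355, 4.0000)
after link 4: o_4 = (-0.1716, -6.2426, 4.0000)
after link 5: o_5 = (-0.7929, -9.8640, 6.1213)
after link 6: o_6 = (-0.1464, -9.5104, 4.9142)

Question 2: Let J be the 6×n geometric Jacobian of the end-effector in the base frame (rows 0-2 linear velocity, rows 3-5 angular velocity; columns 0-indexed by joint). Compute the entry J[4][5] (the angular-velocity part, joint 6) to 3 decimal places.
axis z_5 = (0.5000,-0.5000,-0.7071); lever o_n−o_5 = (0.6464,0.3536,-1.2071)
cross product → J_v[:, 5] = (0.8536,0.1464,0.5000)
J_ω[:, 5] = z_5
entry J[4][5] = -0.5000

-0.500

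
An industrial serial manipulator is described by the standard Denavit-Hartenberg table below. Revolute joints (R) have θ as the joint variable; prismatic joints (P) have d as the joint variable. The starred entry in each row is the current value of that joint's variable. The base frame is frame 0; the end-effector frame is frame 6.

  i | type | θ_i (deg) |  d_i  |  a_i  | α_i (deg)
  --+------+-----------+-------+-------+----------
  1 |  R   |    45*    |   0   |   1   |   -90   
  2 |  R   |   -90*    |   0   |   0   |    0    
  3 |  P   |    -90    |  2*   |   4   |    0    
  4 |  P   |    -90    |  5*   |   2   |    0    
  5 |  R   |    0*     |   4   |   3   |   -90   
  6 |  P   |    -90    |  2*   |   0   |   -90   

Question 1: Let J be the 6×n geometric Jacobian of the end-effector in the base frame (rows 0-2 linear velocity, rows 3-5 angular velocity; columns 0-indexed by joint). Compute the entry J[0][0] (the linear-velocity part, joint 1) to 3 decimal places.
-4.243

axis z_0 = ẑ; lever o_n−o_0 = (-11.3137,4.2426,-5.0000)
cross product → J_v[:, 0] = (-4.2426,-11.3137,0.0000)
J_ω[:, 0] = z_0
entry J[0][0] = -4.2426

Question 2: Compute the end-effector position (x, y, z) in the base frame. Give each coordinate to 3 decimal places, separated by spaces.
after link 1: o_1 = (0.7071, 0.7071, 0.0000)
after link 2: o_2 = (0.7071, 0.7071, 0.0000)
after link 3: o_3 = (-3.5355, -0.7071, 0.0000)
after link 4: o_4 = (-7.0711, 2.8284, -2.0000)
after link 5: o_5 = (-9.8995, 5.6569, -5.0000)
after link 6: o_6 = (-11.3137, 4.2426, -5.0000)

-11.314 4.243 -5.000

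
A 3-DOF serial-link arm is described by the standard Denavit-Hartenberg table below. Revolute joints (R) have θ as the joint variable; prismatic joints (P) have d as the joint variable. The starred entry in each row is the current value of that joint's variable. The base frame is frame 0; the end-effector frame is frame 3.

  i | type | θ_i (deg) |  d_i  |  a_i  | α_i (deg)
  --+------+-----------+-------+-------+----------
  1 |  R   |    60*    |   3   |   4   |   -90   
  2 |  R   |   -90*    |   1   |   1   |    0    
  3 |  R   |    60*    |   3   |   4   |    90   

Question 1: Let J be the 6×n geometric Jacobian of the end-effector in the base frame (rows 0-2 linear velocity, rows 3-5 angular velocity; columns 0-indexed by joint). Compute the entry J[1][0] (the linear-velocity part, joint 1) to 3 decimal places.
axis z_0 = ẑ; lever o_n−o_0 = (0.2679,8.4641,6.0000)
cross product → J_v[:, 0] = (-8.4641,0.2679,0.0000)
J_ω[:, 0] = z_0
entry J[1][0] = 0.2679

0.268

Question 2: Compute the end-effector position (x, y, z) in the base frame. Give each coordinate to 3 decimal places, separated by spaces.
0.268 8.464 6.000

after link 1: o_1 = (2.0000, 3.4641, 3.0000)
after link 2: o_2 = (1.1340, 3.9641, 4.0000)
after link 3: o_3 = (0.2679, 8.4641, 6.0000)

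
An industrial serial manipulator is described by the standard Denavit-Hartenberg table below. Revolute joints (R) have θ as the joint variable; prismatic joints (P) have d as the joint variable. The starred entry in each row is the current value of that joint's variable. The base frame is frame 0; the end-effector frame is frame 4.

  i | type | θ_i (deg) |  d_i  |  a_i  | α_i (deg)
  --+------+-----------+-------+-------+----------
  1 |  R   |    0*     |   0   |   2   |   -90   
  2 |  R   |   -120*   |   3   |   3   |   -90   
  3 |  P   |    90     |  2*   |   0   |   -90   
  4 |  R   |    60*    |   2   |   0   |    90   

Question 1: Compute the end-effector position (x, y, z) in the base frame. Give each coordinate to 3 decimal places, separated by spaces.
3.232 3.000 1.866

after link 1: o_1 = (2.0000, 0.0000, 0.0000)
after link 2: o_2 = (0.5000, 3.0000, 2.5981)
after link 3: o_3 = (2.2321, 3.0000, 3.5981)
after link 4: o_4 = (3.2321, 3.0000, 1.8660)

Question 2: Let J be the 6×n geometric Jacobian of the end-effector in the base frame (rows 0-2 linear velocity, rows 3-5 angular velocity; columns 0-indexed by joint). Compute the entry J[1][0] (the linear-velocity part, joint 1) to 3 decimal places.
3.232

axis z_0 = ẑ; lever o_n−o_0 = (3.2321,3.0000,1.8660)
cross product → J_v[:, 0] = (-3.0000,3.2321,0.0000)
J_ω[:, 0] = z_0
entry J[1][0] = 3.2321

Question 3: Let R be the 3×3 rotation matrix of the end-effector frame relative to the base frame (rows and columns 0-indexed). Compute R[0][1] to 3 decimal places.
0.500

End-effector y-axis (col 1 of R) = (0.5000,0.0000,-0.8660)
R[0][1] = 0.5000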